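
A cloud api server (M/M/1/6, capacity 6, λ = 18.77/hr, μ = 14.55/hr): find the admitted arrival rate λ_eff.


ρ = 1.2900; P_K = (1−ρ)ρ^6/(1−ρ^7) = 0.270285
λ_eff = λ(1 − P_K) = 18.77·(1 − 0.270285) = 18.77·0.729715 = 13.6967 /hr

Final: 13.6967 /hr


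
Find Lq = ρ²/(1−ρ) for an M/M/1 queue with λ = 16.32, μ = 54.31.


ρ = 16.32/54.31 = 0.3005
Lq = ρ²/(1−ρ) = 0.09030/0.6995 = 0.1291

Final: 0.1291


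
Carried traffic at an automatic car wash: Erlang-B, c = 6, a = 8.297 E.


B(6,8.297) = 0.405593 (Erlang-B)
Carried load = a(1 − B) = 8.297·(1 − 0.405593) = 8.297·0.594407 = 4.9318 E

Final: 4.9318 Erlangs


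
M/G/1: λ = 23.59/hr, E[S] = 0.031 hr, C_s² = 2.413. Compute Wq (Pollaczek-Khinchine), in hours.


ρ = λ·E[S] = 23.59·0.031 = 0.7313
E[S²] = E[S]²(1+C_s²) = 0.031²·(1+2.413) = 0.003280
Wq = λ·E[S²]/(2(1−ρ)) = 23.59·0.003280/(2·0.2687) = 0.14397 hr

Final: 0.14397 hr


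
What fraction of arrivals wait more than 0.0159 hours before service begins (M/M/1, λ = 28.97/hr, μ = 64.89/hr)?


ρ = 28.97/64.89 = 0.4464
P(Wq > t) = ρ·e^{−(μ−λ)t} = 0.4464·e^{−0.5711}
= 0.4464·0.564888 = 0.252193

Final: 0.252193


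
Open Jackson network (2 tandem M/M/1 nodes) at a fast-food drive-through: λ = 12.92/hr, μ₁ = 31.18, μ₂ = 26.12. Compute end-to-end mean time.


Each node sees arrival rate λ = 12.92/hr (tandem ⇒ throughput preserved).
W₁ = 1/(μ₁−λ) = 1/(31.18−12.92) = 0.05476 hr
W₂ = 1/(μ₂−λ) = 1/(26.12−12.92) = 0.07576 hr
W_total = W₁ + W₂ = 0.05476 + 0.07576 = 0.13052 hr

Final: 0.13052 hr


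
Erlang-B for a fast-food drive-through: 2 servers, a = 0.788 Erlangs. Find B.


B(c,a) = (a^c/c!) / Σ_{k=0}^{c} a^k/k!
a^2/2! = 0.310472
Σ terms (k=0..2): 1.00000 + 0.78800 + 0.31047 = 2.098472
B = 0.310472/2.098472 = 0.147951

Final: 0.147951


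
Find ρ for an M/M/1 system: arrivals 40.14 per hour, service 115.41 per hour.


ρ = λ/μ = 40.14/115.41 = 0.3478

Final: 0.3478


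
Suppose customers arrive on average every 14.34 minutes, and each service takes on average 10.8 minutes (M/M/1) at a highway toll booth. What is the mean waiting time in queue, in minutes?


λ = 60/14.34 = 4.1841 /hr
μ = 60/10.8 = 5.5556 /hr
ρ = λ/μ = 4.1841/5.5556 = 0.7531
Wq = ρ/(μ−λ) = 0.7531/(5.5556−4.1841) = 0.54915 hr
In minutes: 0.54915·60 = 32.949 min

Final: 32.949 min


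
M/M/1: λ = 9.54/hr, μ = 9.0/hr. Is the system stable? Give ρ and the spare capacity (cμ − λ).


Total capacity cμ = 1·9.0 = 9.00/hr
ρ = λ/(cμ) = 9.54/9.00 = 1.0600
Stable ⇔ ρ < 1: NO
Spare capacity = cμ − λ = 9.00 − 9.54 = -0.54/hr

Final: ρ = 1.0600; unstable; margin = -0.54/hr


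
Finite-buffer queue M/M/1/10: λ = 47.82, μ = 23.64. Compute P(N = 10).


ρ = λ/μ = 47.82/23.64 = 2.0228
P_K = (1−ρ)ρ^K/(1−ρ^(K+1)) = (-1.0228·1147.152077)/(1 − 2320.508135)
= -1173.356058/-2319.508135 = 0.505864

Final: 0.505864


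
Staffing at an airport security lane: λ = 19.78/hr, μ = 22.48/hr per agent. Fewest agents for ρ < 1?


Stability requires cμ > λ ⇔ c > λ/μ.
λ/μ = 19.78/22.48 = 0.8799
Minimum integer c = ⌊0.8799⌋ + 1 = 1
Check: 1·22.48 = 22.48 > 19.78, while 0·22.48 = 0.00 ≤ 19.78

Final: 1 servers


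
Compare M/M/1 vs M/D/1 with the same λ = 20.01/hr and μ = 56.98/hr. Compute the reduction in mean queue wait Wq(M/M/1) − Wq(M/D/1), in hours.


ρ = 20.01/56.98 = 0.3512
Wq(M/M/1) = ρ/(μ−λ) = 0.3512/36.97 = 0.009499 hr
Wq(M/D/1) = ρ/(2(μ−λ)) = 0.004749 hr
Savings = 0.009499 − 0.004749 = 0.004749 hr

Final: 0.004749 hr


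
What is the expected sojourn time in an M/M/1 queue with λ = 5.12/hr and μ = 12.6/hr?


W = 1/(μ−λ) = 1/(12.6 − 5.12) = 1/7.48 = 0.1337 hr

Final: 0.1337 hr


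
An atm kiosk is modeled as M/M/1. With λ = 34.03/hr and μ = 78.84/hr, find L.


ρ = λ/μ = 34.03/78.84 = 0.4316
L = ρ/(1−ρ) = 0.4316/(1 − 0.4316) = 0.4316/0.5684 = 0.7594

Final: 0.7594


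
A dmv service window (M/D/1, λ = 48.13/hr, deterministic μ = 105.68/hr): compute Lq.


ρ = 48.13/105.68 = 0.4554
M/D/1: Lq = ρ²/(2(1−ρ)) = 0.2074/(2·0.5446) = 0.19044

Final: 0.19044


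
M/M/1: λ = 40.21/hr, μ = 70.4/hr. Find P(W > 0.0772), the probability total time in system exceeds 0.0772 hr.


W ~ Exponential(μ−λ) for M/M/1.
μ − λ = 70.4 − 40.21 = 30.1900
P(W > t) = e^{−(μ−λ)t} = e^{−2.3307} = 0.097231

Final: 0.097231


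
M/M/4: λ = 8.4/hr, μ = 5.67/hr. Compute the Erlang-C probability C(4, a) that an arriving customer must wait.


a = λ/μ = 1.4815; ρ = a/4 = 0.3704
P₀ = 0.225247 (from M/M/c formula)
C(c,a) = [a^c/(c!(1−ρ))]·P₀ = [4.81709/(24·0.6296)]·0.225247
= 0.31878·0.225247 = 0.071804

Final: 0.071804


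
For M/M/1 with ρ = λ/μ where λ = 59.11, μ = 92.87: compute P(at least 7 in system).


ρ = 59.11/92.87 = 0.6365
P(N ≥ n) = ρ^n = 0.6365^7 = 0.042315

Final: 0.042315


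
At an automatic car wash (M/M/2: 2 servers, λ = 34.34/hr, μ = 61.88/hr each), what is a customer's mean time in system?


a = 0.5549; ρ = 0.2775; P₀ = 0.565591
Lq = P₀·a^c·ρ/(c!(1−ρ)²) = 0.04629
Wq = Lq/λ = 0.04629/34.34 = 0.001348 hr
W = Wq + 1/μ = 0.001348 + 0.01616 = 0.01751 hr

Final: 0.01751 hr


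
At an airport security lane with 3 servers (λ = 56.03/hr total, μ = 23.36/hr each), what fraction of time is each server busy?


ρ = λ/(cμ) = 56.03/(3·23.36) = 56.03/70.08 = 0.7995

Final: 0.7995


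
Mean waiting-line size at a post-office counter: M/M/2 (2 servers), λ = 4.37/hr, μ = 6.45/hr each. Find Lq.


a = λ/μ = 0.6775; ρ = a/2 = 0.3388
P₀ = 0.493920
Lq = P₀·a^c·ρ / (c!·(1−ρ)²) = 0.493920·0.45903·0.3388/(2·0.43724)
= 0.08783

Final: 0.08783


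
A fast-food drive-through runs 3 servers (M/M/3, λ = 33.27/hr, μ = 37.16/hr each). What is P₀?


a = λ/μ = 33.27/37.16 = 0.8953; ρ = a/c = 0.2984
Σ_{k=0}^{2} a^k/k! (terms k=0..2) = 1.00000 + 0.89532 + 0.40080 = 2.29611
Tail: a^3/(3!(1−ρ)) = 0.71768/(6·0.7016) = 0.17050
P₀ = 1/(2.29611 + 0.17050) = 1/2.46661 = 0.405415

Final: 0.405415


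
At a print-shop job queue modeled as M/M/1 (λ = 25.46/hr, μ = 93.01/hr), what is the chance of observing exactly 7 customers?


ρ = 25.46/93.01 = 0.2737
P_n = (1−ρ)·ρ^n = (1 − 0.2737)·0.2737^7 = 0.7263·0.0001152 = 0.00008364

Final: 0.00008364


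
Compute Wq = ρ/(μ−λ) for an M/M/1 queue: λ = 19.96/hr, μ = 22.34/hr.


ρ = 19.96/22.34 = 0.8935
Wq = ρ/(μ−λ) = 0.8935/(22.34 − 19.96) = 0.8935/2.38 = 0.3754 hr

Final: 0.3754 hr


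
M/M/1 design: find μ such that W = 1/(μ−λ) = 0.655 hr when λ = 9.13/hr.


W = 1/(μ−λ) ⇒ μ − λ = 1/W = 1/0.655 = 1.5267
μ = λ + 1/W = 9.13 + 1.5267 = 10.6567 per hr

Final: 10.6567 /hr


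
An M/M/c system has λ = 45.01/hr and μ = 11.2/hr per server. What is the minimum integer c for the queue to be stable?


Stability requires cμ > λ ⇔ c > λ/μ.
λ/μ = 45.01/11.2 = 4.0187
Minimum integer c = ⌊4.0187⌋ + 1 = 5
Check: 5·11.2 = 56.00 > 45.01, while 4·11.2 = 44.80 ≤ 45.01

Final: 5 servers


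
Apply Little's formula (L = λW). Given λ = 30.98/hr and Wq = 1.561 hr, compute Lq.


Lq = λWq = 30.98·1.561 = 48.3598

Final: 48.3598


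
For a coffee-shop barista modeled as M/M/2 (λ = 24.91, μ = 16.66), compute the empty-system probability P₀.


a = λ/μ = 24.91/16.66 = 1.4952; ρ = a/c = 0.7476
Σ_{k=0}^{1} a^k/k! (terms k=0..1) = 1.00000 + 1.49520 = 2.49520
Tail: a^2/(2!(1−ρ)) = 2.23562/(2·0.2524) = 4.42870
P₀ = 1/(2.49520 + 4.42870) = 1/6.92390 = 0.144427

Final: 0.144427


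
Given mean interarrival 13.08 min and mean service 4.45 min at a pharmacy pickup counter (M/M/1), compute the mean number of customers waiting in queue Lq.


λ = 60/13.08 = 4.5872 /hr
μ = 60/4.45 = 13.4831 /hr
ρ = λ/μ = 4.5872/13.4831 = 0.3402
Lq = ρ²/(1−ρ) = 0.1157/0.6598 = 0.1754

Final: 0.1754


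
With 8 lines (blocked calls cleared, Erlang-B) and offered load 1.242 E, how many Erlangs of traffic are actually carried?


B(8,1.242) = 0.00004056 (Erlang-B)
Carried load = a(1 − B) = 1.242·(1 − 0.00004056) = 1.242·0.999959 = 1.2419 E

Final: 1.2419 Erlangs


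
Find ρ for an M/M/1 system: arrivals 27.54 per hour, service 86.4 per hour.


ρ = λ/μ = 27.54/86.4 = 0.3187

Final: 0.3187


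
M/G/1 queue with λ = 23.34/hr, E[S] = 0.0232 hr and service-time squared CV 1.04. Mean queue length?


ρ = λ·E[S] = 23.34·0.0232 = 0.5415
Lq = ρ²(1+C_s²)/(2(1−ρ)) = 0.2932·(1+1.04)/(2·0.4585)
= 0.2932·2.0400/0.9170 = 0.65227

Final: 0.65227


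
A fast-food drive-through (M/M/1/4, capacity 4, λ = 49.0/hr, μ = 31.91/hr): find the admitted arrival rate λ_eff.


ρ = 1.5356; P_K = (1−ρ)ρ^4/(1−ρ^5) = 0.395046
λ_eff = λ(1 − P_K) = 49.0·(1 − 0.395046) = 49.0·0.604954 = 29.6428 /hr

Final: 29.6428 /hr


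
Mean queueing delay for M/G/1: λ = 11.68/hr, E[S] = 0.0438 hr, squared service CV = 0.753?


ρ = λ·E[S] = 11.68·0.0438 = 0.5116
E[S²] = E[S]²(1+C_s²) = 0.0438²·(1+0.753) = 0.003363
Wq = λ·E[S²]/(2(1−ρ)) = 11.68·0.003363/(2·0.4884) = 0.04021 hr

Final: 0.04021 hr


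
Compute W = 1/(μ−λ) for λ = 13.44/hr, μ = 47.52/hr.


W = 1/(μ−λ) = 1/(47.52 − 13.44) = 1/34.08 = 0.02934 hr

Final: 0.02934 hr


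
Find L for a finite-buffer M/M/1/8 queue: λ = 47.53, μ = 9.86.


ρ = 47.53/9.86 = 4.8205
L = ρ[1 − (K+1)ρ^K + Kρ^(K+1)] / [(1−ρ)(1−ρ^(K+1))]
Numerator: 4.8205·(1 − 9·291559.498691 + 8·1405458.719348) = 41550838.156169
Denominator: (-3.8205)·(-1405457.719348) = 5369532.686392
L = 41550838.156169/5369532.686392 = 7.7383

Final: 7.7383


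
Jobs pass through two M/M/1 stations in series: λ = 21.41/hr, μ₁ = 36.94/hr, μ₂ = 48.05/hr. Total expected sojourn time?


Each node sees arrival rate λ = 21.41/hr (tandem ⇒ throughput preserved).
W₁ = 1/(μ₁−λ) = 1/(36.94−21.41) = 0.06439 hr
W₂ = 1/(μ₂−λ) = 1/(48.05−21.41) = 0.03754 hr
W_total = W₁ + W₂ = 0.06439 + 0.03754 = 0.10193 hr

Final: 0.10193 hr


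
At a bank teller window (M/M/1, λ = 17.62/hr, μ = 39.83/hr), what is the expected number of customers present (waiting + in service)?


ρ = λ/μ = 17.62/39.83 = 0.4424
L = ρ/(1−ρ) = 0.4424/(1 − 0.4424) = 0.4424/0.5576 = 0.7933

Final: 0.7933


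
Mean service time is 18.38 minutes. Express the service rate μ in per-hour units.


μ = 1/(service time) in consistent units.
1 hour = 60 min, so μ = 60/18.38 = 3.2644 per hour

Final: 3.2644 /hr


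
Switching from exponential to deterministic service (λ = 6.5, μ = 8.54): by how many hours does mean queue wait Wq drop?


ρ = 6.5/8.54 = 0.7611
Wq(M/M/1) = ρ/(μ−λ) = 0.7611/2.04 = 0.37310 hr
Wq(M/D/1) = ρ/(2(μ−λ)) = 0.18655 hr
Savings = 0.37310 − 0.18655 = 0.18655 hr

Final: 0.18655 hr


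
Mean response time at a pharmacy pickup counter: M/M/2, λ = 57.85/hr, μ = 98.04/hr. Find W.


a = 0.5901; ρ = 0.2950; P₀ = 0.544363
Lq = P₀·a^c·ρ/(c!(1−ρ)²) = 0.05626
Wq = Lq/λ = 0.05626/57.85 = 0.0009725 hr
W = Wq + 1/μ = 0.0009725 + 0.01020 = 0.01117 hr

Final: 0.01117 hr


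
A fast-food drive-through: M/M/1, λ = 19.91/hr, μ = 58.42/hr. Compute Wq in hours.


ρ = 19.91/58.42 = 0.3408
Wq = ρ/(μ−λ) = 0.3408/(58.42 − 19.91) = 0.3408/38.51 = 0.008850 hr

Final: 0.008850 hr


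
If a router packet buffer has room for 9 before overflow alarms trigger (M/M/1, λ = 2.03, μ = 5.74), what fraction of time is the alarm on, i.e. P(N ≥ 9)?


ρ = 2.03/5.74 = 0.3537
P(N ≥ n) = ρ^n = 0.3537^9 = 0.00008655

Final: 0.00008655


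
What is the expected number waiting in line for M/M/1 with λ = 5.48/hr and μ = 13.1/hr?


ρ = 5.48/13.1 = 0.4183
Lq = ρ²/(1−ρ) = 0.1750/0.5817 = 0.3008

Final: 0.3008


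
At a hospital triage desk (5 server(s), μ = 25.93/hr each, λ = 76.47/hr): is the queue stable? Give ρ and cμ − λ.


Total capacity cμ = 5·25.93 = 129.65/hr
ρ = λ/(cμ) = 76.47/129.65 = 0.5898
Stable ⇔ ρ < 1: YES
Spare capacity = cμ − λ = 129.65 − 76.47 = 53.18/hr

Final: ρ = 0.5898; stable; margin = 53.18/hr


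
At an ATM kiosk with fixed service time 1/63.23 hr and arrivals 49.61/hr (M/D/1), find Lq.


ρ = 49.61/63.23 = 0.7846
M/D/1: Lq = ρ²/(2(1−ρ)) = 0.6156/(2·0.2154) = 1.42892

Final: 1.42892


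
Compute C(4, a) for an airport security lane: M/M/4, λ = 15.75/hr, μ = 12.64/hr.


a = λ/μ = 1.2460; ρ = a/4 = 0.3115
P₀ = 0.286476 (from M/M/c formula)
C(c,a) = [a^c/(c!(1−ρ))]·P₀ = [2.41065/(24·0.6885)]·0.286476
= 0.14589·0.286476 = 0.041794

Final: 0.041794


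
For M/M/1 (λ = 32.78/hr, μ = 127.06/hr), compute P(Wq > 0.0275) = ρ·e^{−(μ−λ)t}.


ρ = 32.78/127.06 = 0.2580
P(Wq > t) = ρ·e^{−(μ−λ)t} = 0.2580·e^{−2.5927}
= 0.2580·0.074818 = 0.019302

Final: 0.019302


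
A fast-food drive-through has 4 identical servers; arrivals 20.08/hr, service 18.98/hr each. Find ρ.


ρ = λ/(cμ) = 20.08/(4·18.98) = 20.08/75.92 = 0.2645

Final: 0.2645


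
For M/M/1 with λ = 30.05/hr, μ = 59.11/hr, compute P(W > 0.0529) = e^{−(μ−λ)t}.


W ~ Exponential(μ−λ) for M/M/1.
μ − λ = 59.11 − 30.05 = 29.0600
P(W > t) = e^{−(μ−λ)t} = e^{−1.5373} = 0.214966

Final: 0.214966


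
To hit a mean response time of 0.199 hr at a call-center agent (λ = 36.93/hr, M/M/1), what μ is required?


W = 1/(μ−λ) ⇒ μ − λ = 1/W = 1/0.199 = 5.0251
μ = λ + 1/W = 36.93 + 5.0251 = 41.9551 per hr

Final: 41.9551 /hr


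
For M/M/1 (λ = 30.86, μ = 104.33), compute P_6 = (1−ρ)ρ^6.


ρ = 30.86/104.33 = 0.2958
P_n = (1−ρ)·ρ^n = (1 − 0.2958)·0.2958^6 = 0.7042·0.0006698 = 0.0004717

Final: 0.0004717


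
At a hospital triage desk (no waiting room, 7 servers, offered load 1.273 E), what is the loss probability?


B(c,a) = (a^c/c!) / Σ_{k=0}^{c} a^k/k!
a^7/7! = 0.001075
Σ terms (k=0..7): 1.00000 + 1.27300 + 0.81026 + 0.34382 + 0.10942 + 0.02786 + 0.005911 + 0.001075 = 3.571352
B = 0.001075/3.571352 = 0.0003010

Final: 0.0003010


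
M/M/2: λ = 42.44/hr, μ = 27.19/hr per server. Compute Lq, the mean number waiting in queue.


a = λ/μ = 1.5609; ρ = a/2 = 0.7804
P₀ = 0.123322
Lq = P₀·a^c·ρ / (c!·(1−ρ)²) = 0.123322·2.43631·0.7804/(2·0.04821)
= 2.43191

Final: 2.43191


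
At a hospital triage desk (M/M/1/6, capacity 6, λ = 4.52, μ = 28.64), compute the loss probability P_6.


ρ = λ/μ = 4.52/28.64 = 0.1578
P_K = (1−ρ)ρ^K/(1−ρ^(K+1)) = (0.8422·0.00001545)/(1 − 0.000002439)
= 0.00001301/0.999998 = 0.00001301

Final: 0.00001301


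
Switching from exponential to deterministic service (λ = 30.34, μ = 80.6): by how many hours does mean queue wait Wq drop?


ρ = 30.34/80.6 = 0.3764
Wq(M/M/1) = ρ/(μ−λ) = 0.3764/50.26 = 0.007490 hr
Wq(M/D/1) = ρ/(2(μ−λ)) = 0.003745 hr
Savings = 0.007490 − 0.003745 = 0.003745 hr

Final: 0.003745 hr


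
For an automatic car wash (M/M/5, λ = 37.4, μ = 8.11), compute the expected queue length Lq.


a = λ/μ = 4.6116; ρ = a/5 = 0.9223
P₀ = 0.003634
Lq = P₀·a^c·ρ / (c!·(1−ρ)²) = 0.003634·2085.70912·0.9223/(120·0.006034)
= 9.65377

Final: 9.65377


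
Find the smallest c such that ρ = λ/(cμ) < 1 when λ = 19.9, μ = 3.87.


Stability requires cμ > λ ⇔ c > λ/μ.
λ/μ = 19.9/3.87 = 5.1421
Minimum integer c = ⌊5.1421⌋ + 1 = 6
Check: 6·3.87 = 23.22 > 19.9, while 5·3.87 = 19.35 ≤ 19.9

Final: 6 servers


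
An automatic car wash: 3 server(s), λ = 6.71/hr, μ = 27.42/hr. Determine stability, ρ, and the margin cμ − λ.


Total capacity cμ = 3·27.42 = 82.26/hr
ρ = λ/(cμ) = 6.71/82.26 = 0.08157
Stable ⇔ ρ < 1: YES
Spare capacity = cμ − λ = 82.26 − 6.71 = 75.55/hr

Final: ρ = 0.08157; stable; margin = 75.55/hr


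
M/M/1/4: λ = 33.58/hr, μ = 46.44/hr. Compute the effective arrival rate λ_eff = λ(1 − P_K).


ρ = 0.7231; P_K = (1−ρ)ρ^4/(1−ρ^5) = 0.094352
λ_eff = λ(1 − P_K) = 33.58·(1 − 0.094352) = 33.58·0.905648 = 30.4117 /hr

Final: 30.4117 /hr


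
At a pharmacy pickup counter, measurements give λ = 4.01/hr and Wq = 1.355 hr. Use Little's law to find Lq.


Lq = λWq = 4.01·1.355 = 5.4335

Final: 5.4335


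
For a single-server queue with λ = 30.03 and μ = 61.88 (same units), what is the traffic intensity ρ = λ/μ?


ρ = λ/μ = 30.03/61.88 = 0.4853

Final: 0.4853


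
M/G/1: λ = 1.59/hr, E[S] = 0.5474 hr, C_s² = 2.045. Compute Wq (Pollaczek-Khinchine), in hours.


ρ = λ·E[S] = 1.59·0.5474 = 0.8704
E[S²] = E[S]²(1+C_s²) = 0.5474²·(1+2.045) = 0.912424
Wq = λ·E[S²]/(2(1−ρ)) = 1.59·0.912424/(2·0.1296) = 5.59558 hr

Final: 5.59558 hr


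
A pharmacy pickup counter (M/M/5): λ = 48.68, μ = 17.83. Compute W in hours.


a = 2.7302; ρ = 0.5460; P₀ = 0.062699
Lq = P₀·a^c·ρ/(c!(1−ρ)²) = 0.21003
Wq = Lq/λ = 0.21003/48.68 = 0.004314 hr
W = Wq + 1/μ = 0.004314 + 0.05609 = 0.06040 hr

Final: 0.06040 hr


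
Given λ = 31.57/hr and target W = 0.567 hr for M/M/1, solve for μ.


W = 1/(μ−λ) ⇒ μ − λ = 1/W = 1/0.567 = 1.7637
μ = λ + 1/W = 31.57 + 1.7637 = 33.3337 per hr

Final: 33.3337 /hr


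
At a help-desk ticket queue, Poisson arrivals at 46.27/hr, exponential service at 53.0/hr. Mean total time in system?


W = 1/(μ−λ) = 1/(53.0 − 46.27) = 1/6.73 = 0.1486 hr

Final: 0.1486 hr


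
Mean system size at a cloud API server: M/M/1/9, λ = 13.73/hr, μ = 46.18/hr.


ρ = 13.73/46.18 = 0.2973
L = ρ[1 − (K+1)ρ^K + Kρ^(K+1)] / [(1−ρ)(1−ρ^(K+1))]
Numerator: 0.2973·(1 − 10·0.00001815 + 9·0.000005397) = 0.297275
Denominator: (0.7027)·(0.999995) = 0.702681
L = 0.297275/0.702681 = 0.4231

Final: 0.4231


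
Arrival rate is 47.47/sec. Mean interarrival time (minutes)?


Mean interarrival time = 1/λ = 1/47.47 second = 0.02107 second
In minutes: 0.02107 × 0.0166667 = 0.0003511 min

Final: 0.0003511 min


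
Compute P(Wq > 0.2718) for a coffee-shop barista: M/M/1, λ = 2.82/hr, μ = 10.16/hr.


ρ = 2.82/10.16 = 0.2776
P(Wq > t) = ρ·e^{−(μ−λ)t} = 0.2776·e^{−1.9950}
= 0.2776·0.136012 = 0.037751

Final: 0.037751


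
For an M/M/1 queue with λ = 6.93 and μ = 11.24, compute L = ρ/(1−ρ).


ρ = λ/μ = 6.93/11.24 = 0.6165
L = ρ/(1−ρ) = 0.6165/(1 − 0.6165) = 0.6165/0.3835 = 1.6079

Final: 1.6079


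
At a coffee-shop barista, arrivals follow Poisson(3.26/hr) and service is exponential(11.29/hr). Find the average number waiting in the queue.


ρ = 3.26/11.29 = 0.2888
Lq = ρ²/(1−ρ) = 0.08338/0.7112 = 0.1172

Final: 0.1172


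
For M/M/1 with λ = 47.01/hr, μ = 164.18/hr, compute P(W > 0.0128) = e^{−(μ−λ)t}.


W ~ Exponential(μ−λ) for M/M/1.
μ − λ = 164.18 − 47.01 = 117.1700
P(W > t) = e^{−(μ−λ)t} = e^{−1.4998} = 0.223180

Final: 0.223180


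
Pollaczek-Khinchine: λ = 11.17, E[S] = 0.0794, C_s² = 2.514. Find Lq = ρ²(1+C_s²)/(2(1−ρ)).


ρ = λ·E[S] = 11.17·0.0794 = 0.8869
Lq = ρ²(1+C_s²)/(2(1−ρ)) = 0.7866·(1+2.514)/(2·0.1131)
= 0.7866·3.5140/0.2262 = 12.21937

Final: 12.21937


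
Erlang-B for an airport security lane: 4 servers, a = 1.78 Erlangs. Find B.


B(c,a) = (a^c/c!) / Σ_{k=0}^{c} a^k/k!
a^4/4! = 0.418282
Σ terms (k=0..4): 1.00000 + 1.78000 + 1.58420 + 0.93996 + 0.41828 = 5.722440
B = 0.418282/5.722440 = 0.073095

Final: 0.073095


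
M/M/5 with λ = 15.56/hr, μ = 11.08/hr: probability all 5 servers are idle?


a = λ/μ = 15.56/11.08 = 1.4043; ρ = a/c = 0.2809
Σ_{k=0}^{4} a^k/k! (terms k=0..4) = 1.00000 + 1.40433 + 0.98607 + 0.46159 + 0.16206 = 4.01406
Tail: a^5/(5!(1−ρ)) = 5.46197/(120·0.7191) = 0.06329
P₀ = 1/(4.01406 + 0.06329) = 1/4.07735 = 0.245257

Final: 0.245257


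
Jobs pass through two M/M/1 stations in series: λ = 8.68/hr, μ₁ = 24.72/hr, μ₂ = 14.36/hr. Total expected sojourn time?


Each node sees arrival rate λ = 8.68/hr (tandem ⇒ throughput preserved).
W₁ = 1/(μ₁−λ) = 1/(24.72−8.68) = 0.06234 hr
W₂ = 1/(μ₂−λ) = 1/(14.36−8.68) = 0.17606 hr
W_total = W₁ + W₂ = 0.06234 + 0.17606 = 0.23840 hr

Final: 0.23840 hr


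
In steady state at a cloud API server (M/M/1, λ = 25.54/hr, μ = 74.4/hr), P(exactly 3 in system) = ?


ρ = 25.54/74.4 = 0.3433
P_n = (1−ρ)·ρ^n = (1 − 0.3433)·0.3433^3 = 0.6567·0.040452 = 0.026566

Final: 0.026566


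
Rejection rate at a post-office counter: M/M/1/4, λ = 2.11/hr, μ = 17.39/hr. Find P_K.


ρ = λ/μ = 2.11/17.39 = 0.1213
P_K = (1−ρ)ρ^K/(1−ρ^(K+1)) = (0.8787·0.0002167)/(1 − 0.00002630)
= 0.0001904/0.999974 = 0.0001904

Final: 0.0001904


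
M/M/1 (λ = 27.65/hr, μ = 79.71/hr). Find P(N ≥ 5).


ρ = 27.65/79.71 = 0.3469
P(N ≥ n) = ρ^n = 0.3469^5 = 0.005022

Final: 0.005022


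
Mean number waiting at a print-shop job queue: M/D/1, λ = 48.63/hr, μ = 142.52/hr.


ρ = 48.63/142.52 = 0.3412
M/D/1: Lq = ρ²/(2(1−ρ)) = 0.1164/(2·0.6588) = 0.08837

Final: 0.08837


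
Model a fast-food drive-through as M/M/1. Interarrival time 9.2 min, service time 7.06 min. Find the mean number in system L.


λ = 60/9.2 = 6.5217 /hr
μ = 60/7.06 = 8.4986 /hr
ρ = λ/μ = 6.5217/8.4986 = 0.7674
L = ρ/(1−ρ) = 0.7674/0.2326 = 3.2991

Final: 3.2991


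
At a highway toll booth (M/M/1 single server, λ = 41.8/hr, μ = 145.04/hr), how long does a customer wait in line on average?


ρ = 41.8/145.04 = 0.2882
Wq = ρ/(μ−λ) = 0.2882/(145.04 − 41.8) = 0.2882/103.24 = 0.002792 hr

Final: 0.002792 hr


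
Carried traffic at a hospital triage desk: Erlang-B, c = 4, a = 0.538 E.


B(4,0.538) = 0.002039 (Erlang-B)
Carried load = a(1 − B) = 0.538·(1 − 0.002039) = 0.538·0.997961 = 0.5369 E

Final: 0.5369 Erlangs


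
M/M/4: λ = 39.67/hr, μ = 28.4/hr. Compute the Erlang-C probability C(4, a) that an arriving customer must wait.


a = λ/μ = 1.3968; ρ = a/4 = 0.3492
P₀ = 0.245678 (from M/M/c formula)
C(c,a) = [a^c/(c!(1−ρ))]·P₀ = [3.80693/(24·0.6508)]·0.245678
= 0.24374·0.245678 = 0.059881

Final: 0.059881


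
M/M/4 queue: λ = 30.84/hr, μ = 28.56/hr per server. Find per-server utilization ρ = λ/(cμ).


ρ = λ/(cμ) = 30.84/(4·28.56) = 30.84/114.24 = 0.2700

Final: 0.2700


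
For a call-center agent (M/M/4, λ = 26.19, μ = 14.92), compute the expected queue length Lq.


a = λ/μ = 1.7554; ρ = a/4 = 0.4388
P₀ = 0.169421
Lq = P₀·a^c·ρ / (c!·(1−ρ)²) = 0.169421·9.49438·0.4388/(24·0.31490)
= 0.09340

Final: 0.09340


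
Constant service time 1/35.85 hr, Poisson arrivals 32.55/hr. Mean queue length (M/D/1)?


ρ = 32.55/35.85 = 0.9079
M/D/1: Lq = ρ²/(2(1−ρ)) = 0.8244/(2·0.09205) = 4.47784

Final: 4.47784


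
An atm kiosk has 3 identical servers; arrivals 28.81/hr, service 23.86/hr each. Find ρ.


ρ = λ/(cμ) = 28.81/(3·23.86) = 28.81/71.58 = 0.4025

Final: 0.4025


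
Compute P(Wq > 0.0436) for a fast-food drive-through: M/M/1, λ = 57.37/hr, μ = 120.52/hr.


ρ = 57.37/120.52 = 0.4760
P(Wq > t) = ρ·e^{−(μ−λ)t} = 0.4760·e^{−2.7533}
= 0.4760·0.063715 = 0.030330

Final: 0.030330


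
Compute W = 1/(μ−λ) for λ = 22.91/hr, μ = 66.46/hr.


W = 1/(μ−λ) = 1/(66.46 − 22.91) = 1/43.55 = 0.02296 hr

Final: 0.02296 hr


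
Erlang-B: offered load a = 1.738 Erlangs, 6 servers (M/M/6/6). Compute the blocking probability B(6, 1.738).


B(c,a) = (a^c/c!) / Σ_{k=0}^{c} a^k/k!
a^6/6! = 0.038279
Σ terms (k=0..6): 1.00000 + 1.73800 + 1.51032 + 0.87498 + 0.38018 + 0.13215 + 0.03828 = 5.673910
B = 0.038279/5.673910 = 0.006747

Final: 0.006747


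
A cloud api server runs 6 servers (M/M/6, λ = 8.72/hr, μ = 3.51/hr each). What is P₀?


a = λ/μ = 8.72/3.51 = 2.4843; ρ = a/c = 0.4141
Σ_{k=0}^{5} a^k/k! (terms k=0..5) = 1.00000 + 2.48433 + 3.08595 + 2.55551 + 1.58718 + 0.78862 = 11.50158
Tail: a^6/(6!(1−ρ)) = 235.10194/(720·0.5859) = 0.55727
P₀ = 1/(11.50158 + 0.55727) = 1/12.05885 = 0.082927

Final: 0.082927


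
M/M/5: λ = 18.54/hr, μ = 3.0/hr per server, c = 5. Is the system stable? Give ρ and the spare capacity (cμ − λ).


Total capacity cμ = 5·3.0 = 15.00/hr
ρ = λ/(cμ) = 18.54/15.00 = 1.2360
Stable ⇔ ρ < 1: NO
Spare capacity = cμ − λ = 15.00 − 18.54 = -3.54/hr

Final: ρ = 1.2360; unstable; margin = -3.54/hr


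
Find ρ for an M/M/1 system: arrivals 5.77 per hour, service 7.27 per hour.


ρ = λ/μ = 5.77/7.27 = 0.7937

Final: 0.7937


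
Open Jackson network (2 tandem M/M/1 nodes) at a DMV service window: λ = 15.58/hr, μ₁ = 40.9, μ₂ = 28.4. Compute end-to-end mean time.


Each node sees arrival rate λ = 15.58/hr (tandem ⇒ throughput preserved).
W₁ = 1/(μ₁−λ) = 1/(40.9−15.58) = 0.03949 hr
W₂ = 1/(μ₂−λ) = 1/(28.4−15.58) = 0.07800 hr
W_total = W₁ + W₂ = 0.03949 + 0.07800 = 0.11750 hr

Final: 0.11750 hr


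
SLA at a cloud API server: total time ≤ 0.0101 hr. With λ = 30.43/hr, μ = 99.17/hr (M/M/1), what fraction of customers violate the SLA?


W ~ Exponential(μ−λ) for M/M/1.
μ − λ = 99.17 − 30.43 = 68.7400
P(W > t) = e^{−(μ−λ)t} = e^{−0.6943} = 0.499437

Final: 0.499437


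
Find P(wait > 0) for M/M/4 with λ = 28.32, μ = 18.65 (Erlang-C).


a = λ/μ = 1.5185; ρ = a/4 = 0.3796
P₀ = 0.216822 (from M/M/c formula)
C(c,a) = [a^c/(c!(1−ρ))]·P₀ = [5.31689/(24·0.6204)]·0.216822
= 0.35710·0.216822 = 0.077427

Final: 0.077427


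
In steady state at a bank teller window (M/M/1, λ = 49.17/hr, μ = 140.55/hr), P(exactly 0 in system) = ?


ρ = 49.17/140.55 = 0.3498
P_n = (1−ρ)·ρ^n = (1 − 0.3498)·0.3498^0 = 0.6502·1.000000 = 0.650160

Final: 0.650160


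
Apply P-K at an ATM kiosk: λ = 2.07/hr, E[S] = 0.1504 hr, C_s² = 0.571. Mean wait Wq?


ρ = λ·E[S] = 2.07·0.1504 = 0.3113
E[S²] = E[S]²(1+C_s²) = 0.1504²·(1+0.571) = 0.035536
Wq = λ·E[S²]/(2(1−ρ)) = 2.07·0.035536/(2·0.6887) = 0.05341 hr

Final: 0.05341 hr


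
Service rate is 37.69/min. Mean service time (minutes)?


Mean service time = 1/μ = 1/37.69 minute = 0.02653 minute
In minutes: 0.02653 × 1 = 0.02653 min

Final: 0.02653 min


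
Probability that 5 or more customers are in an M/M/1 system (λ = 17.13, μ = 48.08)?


ρ = 17.13/48.08 = 0.3563
P(N ≥ n) = ρ^n = 0.3563^5 = 0.005741

Final: 0.005741


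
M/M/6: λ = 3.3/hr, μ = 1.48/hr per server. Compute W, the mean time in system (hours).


a = 2.2297; ρ = 0.3716; P₀ = 0.107250
Lq = P₀·a^c·ρ/(c!(1−ρ)²) = 0.01723
Wq = Lq/λ = 0.01723/3.3 = 0.005221 hr
W = Wq + 1/μ = 0.005221 + 0.67568 = 0.68090 hr

Final: 0.68090 hr


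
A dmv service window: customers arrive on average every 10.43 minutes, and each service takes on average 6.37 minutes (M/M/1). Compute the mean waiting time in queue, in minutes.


λ = 60/10.43 = 5.7526 /hr
μ = 60/6.37 = 9.4192 /hr
ρ = λ/μ = 5.7526/9.4192 = 0.6107
Wq = ρ/(μ−λ) = 0.6107/(9.4192−5.7526) = 0.16657 hr
In minutes: 0.16657·60 = 9.994 min

Final: 9.994 min


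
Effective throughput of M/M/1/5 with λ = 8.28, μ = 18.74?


ρ = 0.4418; P_K = (1−ρ)ρ^5/(1−ρ^6) = 0.009469
λ_eff = λ(1 − P_K) = 8.28·(1 − 0.009469) = 8.28·0.990531 = 8.2016 /hr

Final: 8.2016 /hr


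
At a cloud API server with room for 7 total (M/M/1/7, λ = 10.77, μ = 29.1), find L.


ρ = 10.77/29.1 = 0.3701
L = ρ[1 − (K+1)ρ^K + Kρ^(K+1)] / [(1−ρ)(1−ρ^(K+1))]
Numerator: 0.3701·(1 − 8·0.0009512 + 7·0.0003520) = 0.368199
Denominator: (0.6299)·(0.999648) = 0.629675
L = 0.368199/0.629675 = 0.5847

Final: 0.5847


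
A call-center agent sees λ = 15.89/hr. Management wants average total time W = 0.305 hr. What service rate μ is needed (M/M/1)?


W = 1/(μ−λ) ⇒ μ − λ = 1/W = 1/0.305 = 3.2787
μ = λ + 1/W = 15.89 + 3.2787 = 19.1687 per hr

Final: 19.1687 /hr


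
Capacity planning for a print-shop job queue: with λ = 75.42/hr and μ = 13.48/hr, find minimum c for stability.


Stability requires cμ > λ ⇔ c > λ/μ.
λ/μ = 75.42/13.48 = 5.5950
Minimum integer c = ⌊5.5950⌋ + 1 = 6
Check: 6·13.48 = 80.88 > 75.42, while 5·13.48 = 67.40 ≤ 75.42

Final: 6 servers


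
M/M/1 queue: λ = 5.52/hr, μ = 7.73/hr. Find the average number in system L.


ρ = λ/μ = 5.52/7.73 = 0.7141
L = ρ/(1−ρ) = 0.7141/(1 − 0.7141) = 0.7141/0.2859 = 2.4977

Final: 2.4977


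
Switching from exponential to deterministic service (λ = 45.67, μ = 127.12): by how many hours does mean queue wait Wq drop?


ρ = 45.67/127.12 = 0.3593
Wq(M/M/1) = ρ/(μ−λ) = 0.3593/81.45 = 0.004411 hr
Wq(M/D/1) = ρ/(2(μ−λ)) = 0.002205 hr
Savings = 0.004411 − 0.002205 = 0.002205 hr

Final: 0.002205 hr


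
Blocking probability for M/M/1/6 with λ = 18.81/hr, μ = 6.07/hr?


ρ = λ/μ = 18.81/6.07 = 3.0988
P_K = (1−ρ)ρ^K/(1−ρ^(K+1)) = (-2.0988·885.524593)/(1 − 2744.105039)
= -1858.580447/-2743.105039 = 0.677546

Final: 0.677546


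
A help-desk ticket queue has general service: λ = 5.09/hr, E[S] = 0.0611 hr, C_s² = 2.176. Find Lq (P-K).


ρ = λ·E[S] = 5.09·0.0611 = 0.3110
Lq = ρ²(1+C_s²)/(2(1−ρ)) = 0.09672·(1+2.176)/(2·0.6890)
= 0.09672·3.1760/1.3780 = 0.22292

Final: 0.22292


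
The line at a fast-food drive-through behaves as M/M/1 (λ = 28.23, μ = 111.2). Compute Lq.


ρ = 28.23/111.2 = 0.2539
Lq = ρ²/(1−ρ) = 0.06445/0.7461 = 0.08638

Final: 0.08638


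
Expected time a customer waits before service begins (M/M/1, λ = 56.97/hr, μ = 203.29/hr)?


ρ = 56.97/203.29 = 0.2802
Wq = ρ/(μ−λ) = 0.2802/(203.29 − 56.97) = 0.2802/146.32 = 0.001915 hr

Final: 0.001915 hr


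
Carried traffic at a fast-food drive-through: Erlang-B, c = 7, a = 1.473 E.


B(7,1.473) = 0.0006844 (Erlang-B)
Carried load = a(1 − B) = 1.473·(1 − 0.0006844) = 1.473·0.999316 = 1.4720 E

Final: 1.4720 Erlangs


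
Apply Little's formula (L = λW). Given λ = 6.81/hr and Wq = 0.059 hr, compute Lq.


Lq = λWq = 6.81·0.059 = 0.4018

Final: 0.4018


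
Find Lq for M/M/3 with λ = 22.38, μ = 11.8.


a = λ/μ = 1.8966; ρ = a/3 = 0.6322
P₀ = 0.128424
Lq = P₀·a^c·ρ / (c!·(1−ρ)²) = 0.128424·6.82235·0.6322/(6·0.13527)
= 0.68245

Final: 0.68245


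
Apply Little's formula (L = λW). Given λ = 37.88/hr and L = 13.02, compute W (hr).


W = L/λ = 13.02/37.88 = 0.3437 hr

Final: 0.3437 hr


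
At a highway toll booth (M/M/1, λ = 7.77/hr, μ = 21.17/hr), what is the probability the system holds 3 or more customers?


ρ = 7.77/21.17 = 0.3670
P(N ≥ n) = ρ^n = 0.3670^3 = 0.049443

Final: 0.049443


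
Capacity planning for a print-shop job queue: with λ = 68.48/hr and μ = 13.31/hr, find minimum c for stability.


Stability requires cμ > λ ⇔ c > λ/μ.
λ/μ = 68.48/13.31 = 5.1450
Minimum integer c = ⌊5.1450⌋ + 1 = 6
Check: 6·13.31 = 79.86 > 68.48, while 5·13.31 = 66.55 ≤ 68.48

Final: 6 servers


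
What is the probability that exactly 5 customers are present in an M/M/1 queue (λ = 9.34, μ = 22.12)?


ρ = 9.34/22.12 = 0.4222
P_n = (1−ρ)·ρ^n = (1 − 0.4222)·0.4222^5 = 0.5778·0.013422 = 0.007755

Final: 0.007755


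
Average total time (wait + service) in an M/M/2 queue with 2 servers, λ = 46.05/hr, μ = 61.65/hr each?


a = 0.7470; ρ = 0.3735; P₀ = 0.456156
Lq = P₀·a^c·ρ/(c!(1−ρ)²) = 0.12108
Wq = Lq/λ = 0.12108/46.05 = 0.002629 hr
W = Wq + 1/μ = 0.002629 + 0.01622 = 0.01885 hr

Final: 0.01885 hr


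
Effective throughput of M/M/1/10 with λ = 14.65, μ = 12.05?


ρ = 1.2158; P_K = (1−ρ)ρ^10/(1−ρ^11) = 0.200896
λ_eff = λ(1 − P_K) = 14.65·(1 − 0.200896) = 14.65·0.799104 = 11.7069 /hr

Final: 11.7069 /hr


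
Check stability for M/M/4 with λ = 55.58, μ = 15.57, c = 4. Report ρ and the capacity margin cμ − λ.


Total capacity cμ = 4·15.57 = 62.28/hr
ρ = λ/(cμ) = 55.58/62.28 = 0.8924
Stable ⇔ ρ < 1: YES
Spare capacity = cμ − λ = 62.28 − 55.58 = 6.70/hr

Final: ρ = 0.8924; stable; margin = 6.70/hr


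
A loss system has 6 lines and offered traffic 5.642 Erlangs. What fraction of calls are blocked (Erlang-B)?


B(c,a) = (a^c/c!) / Σ_{k=0}^{c} a^k/k!
a^6/6! = 44.798760
Σ terms (k=0..6): 1.00000 + 5.64200 + 15.91608 + 29.93284 + 42.22028 + 47.64136 + 44.79876 = 187.151326
B = 44.798760/187.151326 = 0.239372

Final: 0.239372


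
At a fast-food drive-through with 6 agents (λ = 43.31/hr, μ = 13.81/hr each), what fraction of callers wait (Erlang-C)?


a = λ/μ = 3.1361; ρ = a/6 = 0.5227
P₀ = 0.042514 (from M/M/c formula)
C(c,a) = [a^c/(c!(1−ρ))]·P₀ = [951.40851/(720·0.4773)]·0.042514
= 2.76843·0.042514 = 0.117697

Final: 0.117697


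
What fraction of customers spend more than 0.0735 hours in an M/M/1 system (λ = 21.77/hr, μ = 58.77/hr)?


W ~ Exponential(μ−λ) for M/M/1.
μ − λ = 58.77 − 21.77 = 37.0000
P(W > t) = e^{−(μ−λ)t} = e^{−2.7195} = 0.065908

Final: 0.065908


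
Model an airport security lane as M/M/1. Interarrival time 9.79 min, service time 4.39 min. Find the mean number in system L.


λ = 60/9.79 = 6.1287 /hr
μ = 60/4.39 = 13.6674 /hr
ρ = λ/μ = 6.1287/13.6674 = 0.4484
L = ρ/(1−ρ) = 0.4484/0.5516 = 0.8130

Final: 0.8130


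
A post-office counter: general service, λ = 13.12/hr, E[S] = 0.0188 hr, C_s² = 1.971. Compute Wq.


ρ = λ·E[S] = 13.12·0.0188 = 0.2467
E[S²] = E[S]²(1+C_s²) = 0.0188²·(1+1.971) = 0.001050
Wq = λ·E[S²]/(2(1−ρ)) = 13.12·0.001050/(2·0.7533) = 0.009144 hr

Final: 0.009144 hr


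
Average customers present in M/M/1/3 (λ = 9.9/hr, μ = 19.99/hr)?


ρ = 9.9/19.99 = 0.4952
L = ρ[1 − (K+1)ρ^K + Kρ^(K+1)] / [(1−ρ)(1−ρ^(K+1))]
Numerator: 0.4952·(1 − 4·0.121469 + 3·0.060157) = 0.343996
Denominator: (0.5048)·(0.939843) = 0.474388
L = 0.343996/0.474388 = 0.7251

Final: 0.7251


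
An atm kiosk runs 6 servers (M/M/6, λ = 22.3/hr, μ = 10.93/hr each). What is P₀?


a = λ/μ = 22.3/10.93 = 2.0403; ρ = a/c = 0.3400
Σ_{k=0}^{5} a^k/k! (terms k=0..5) = 1.00000 + 2.04026 + 2.08132 + 1.41548 + 0.72198 + 0.29461 = 7.55365
Tail: a^6/(6!(1−ρ)) = 72.12872/(720·0.6600) = 0.15180
P₀ = 1/(7.55365 + 0.15180) = 1/7.70544 = 0.129778

Final: 0.129778


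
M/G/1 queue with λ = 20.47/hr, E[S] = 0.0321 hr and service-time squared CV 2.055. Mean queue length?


ρ = λ·E[S] = 20.47·0.0321 = 0.6571
Lq = ρ²(1+C_s²)/(2(1−ρ)) = 0.4318·(1+2.055)/(2·0.3429)
= 0.4318·3.0550/0.6858 = 1.92328

Final: 1.92328


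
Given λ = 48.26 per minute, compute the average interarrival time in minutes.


Mean interarrival time = 1/λ = 1/48.26 minute = 0.02072 minute
In minutes: 0.02072 × 1 = 0.02072 min

Final: 0.02072 min


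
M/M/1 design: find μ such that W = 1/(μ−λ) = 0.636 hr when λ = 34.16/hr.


W = 1/(μ−λ) ⇒ μ − λ = 1/W = 1/0.636 = 1.5723
μ = λ + 1/W = 34.16 + 1.5723 = 35.7323 per hr

Final: 35.7323 /hr


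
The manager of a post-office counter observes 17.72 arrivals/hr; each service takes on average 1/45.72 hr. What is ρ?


ρ = λ/μ = 17.72/45.72 = 0.3876

Final: 0.3876


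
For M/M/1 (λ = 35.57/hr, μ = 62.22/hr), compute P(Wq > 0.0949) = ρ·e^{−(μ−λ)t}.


ρ = 35.57/62.22 = 0.5717
P(Wq > t) = ρ·e^{−(μ−λ)t} = 0.5717·e^{−2.5291}
= 0.5717·0.079732 = 0.045581

Final: 0.045581


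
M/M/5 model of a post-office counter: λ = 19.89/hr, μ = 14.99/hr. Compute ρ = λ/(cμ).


ρ = λ/(cμ) = 19.89/(5·14.99) = 19.89/74.95 = 0.2654

Final: 0.2654


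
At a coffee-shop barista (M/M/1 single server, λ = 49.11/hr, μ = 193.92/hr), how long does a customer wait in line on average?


ρ = 49.11/193.92 = 0.2532
Wq = ρ/(μ−λ) = 0.2532/(193.92 − 49.11) = 0.2532/144.81 = 0.001749 hr

Final: 0.001749 hr


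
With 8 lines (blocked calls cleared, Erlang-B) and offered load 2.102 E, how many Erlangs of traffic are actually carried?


B(8,2.102) = 0.001156 (Erlang-B)
Carried load = a(1 − B) = 2.102·(1 − 0.001156) = 2.102·0.998844 = 2.0996 E

Final: 2.0996 Erlangs


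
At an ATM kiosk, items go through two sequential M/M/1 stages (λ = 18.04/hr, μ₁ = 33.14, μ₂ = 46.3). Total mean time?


Each node sees arrival rate λ = 18.04/hr (tandem ⇒ throughput preserved).
W₁ = 1/(μ₁−λ) = 1/(33.14−18.04) = 0.06623 hr
W₂ = 1/(μ₂−λ) = 1/(46.3−18.04) = 0.03539 hr
W_total = W₁ + W₂ = 0.06623 + 0.03539 = 0.10161 hr

Final: 0.10161 hr


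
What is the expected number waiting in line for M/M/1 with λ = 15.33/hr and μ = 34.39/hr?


ρ = 15.33/34.39 = 0.4458
Lq = ρ²/(1−ρ) = 0.1987/0.5542 = 0.3585

Final: 0.3585


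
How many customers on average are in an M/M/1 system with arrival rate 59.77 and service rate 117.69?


ρ = λ/μ = 59.77/117.69 = 0.5079
L = ρ/(1−ρ) = 0.5079/(1 − 0.5079) = 0.5079/0.4921 = 1.0319

Final: 1.0319


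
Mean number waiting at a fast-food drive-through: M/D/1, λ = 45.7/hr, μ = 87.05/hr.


ρ = 45.7/87.05 = 0.5250
M/D/1: Lq = ρ²/(2(1−ρ)) = 0.2756/(2·0.4750) = 0.29011

Final: 0.29011


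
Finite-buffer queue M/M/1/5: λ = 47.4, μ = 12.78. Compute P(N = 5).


ρ = λ/μ = 47.4/12.78 = 3.7089
P_K = (1−ρ)ρ^K/(1−ρ^(K+1)) = (-2.7089·701.838906)/(1 − 2603.064486)
= -1901.225580/-2602.064486 = 0.730660

Final: 0.730660


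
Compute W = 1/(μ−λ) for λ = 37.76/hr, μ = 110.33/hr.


W = 1/(μ−λ) = 1/(110.33 − 37.76) = 1/72.57 = 0.01378 hr

Final: 0.01378 hr


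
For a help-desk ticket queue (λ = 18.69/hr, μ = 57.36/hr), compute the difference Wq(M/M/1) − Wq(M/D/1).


ρ = 18.69/57.36 = 0.3258
Wq(M/M/1) = ρ/(μ−λ) = 0.3258/38.67 = 0.008426 hr
Wq(M/D/1) = ρ/(2(μ−λ)) = 0.004213 hr
Savings = 0.008426 − 0.004213 = 0.004213 hr

Final: 0.004213 hr


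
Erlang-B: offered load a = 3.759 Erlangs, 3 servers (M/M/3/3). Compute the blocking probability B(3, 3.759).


B(c,a) = (a^c/c!) / Σ_{k=0}^{c} a^k/k!
a^3/3! = 8.852496
Σ terms (k=0..3): 1.00000 + 3.75900 + 7.06504 + 8.85250 = 20.676536
B = 8.852496/20.676536 = 0.428142

Final: 0.428142


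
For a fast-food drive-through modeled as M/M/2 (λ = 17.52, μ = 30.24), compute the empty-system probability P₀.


a = λ/μ = 17.52/30.24 = 0.5794; ρ = a/c = 0.2897
Σ_{k=0}^{1} a^k/k! (terms k=0..1) = 1.00000 + 0.57937 = 1.57937
Tail: a^2/(2!(1−ρ)) = 0.33566/(2·0.7103) = 0.23628
P₀ = 1/(1.57937 + 0.23628) = 1/1.81564 = 0.550769

Final: 0.550769


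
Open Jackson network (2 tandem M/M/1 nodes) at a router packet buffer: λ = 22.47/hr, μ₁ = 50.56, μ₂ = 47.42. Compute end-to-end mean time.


Each node sees arrival rate λ = 22.47/hr (tandem ⇒ throughput preserved).
W₁ = 1/(μ₁−λ) = 1/(50.56−22.47) = 0.03560 hr
W₂ = 1/(μ₂−λ) = 1/(47.42−22.47) = 0.04008 hr
W_total = W₁ + W₂ = 0.03560 + 0.04008 = 0.07568 hr

Final: 0.07568 hr


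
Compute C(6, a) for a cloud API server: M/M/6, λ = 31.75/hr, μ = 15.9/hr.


a = λ/μ = 1.9969; ρ = a/6 = 0.3328
P₀ = 0.135563 (from M/M/c formula)
C(c,a) = [a^c/(c!(1−ρ))]·P₀ = [63.39859/(720·0.6672)]·0.135563
= 0.13198·0.135563 = 0.017891

Final: 0.017891


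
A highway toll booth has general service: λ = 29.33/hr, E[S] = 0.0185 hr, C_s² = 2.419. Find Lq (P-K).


ρ = λ·E[S] = 29.33·0.0185 = 0.5426
Lq = ρ²(1+C_s²)/(2(1−ρ)) = 0.2944·(1+2.419)/(2·0.4574)
= 0.2944·3.4190/0.9148 = 1.10039

Final: 1.10039


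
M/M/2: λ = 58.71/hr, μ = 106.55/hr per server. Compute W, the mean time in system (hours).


a = 0.5510; ρ = 0.2755; P₀ = 0.568007
Lq = P₀·a^c·ρ/(c!(1−ρ)²) = 0.04526
Wq = Lq/λ = 0.04526/58.71 = 0.0007709 hr
W = Wq + 1/μ = 0.0007709 + 0.009385 = 0.01016 hr

Final: 0.01016 hr
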